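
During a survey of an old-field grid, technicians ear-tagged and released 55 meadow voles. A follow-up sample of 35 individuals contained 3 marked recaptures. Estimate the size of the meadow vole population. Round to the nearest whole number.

If marked individuals mix randomly, R/C ≈ M/N, giving N ≈ M·C/R.
N = (55 × 35) / 3 = 1925 / 3 ≈ 641.7 → 642

N ≈ 642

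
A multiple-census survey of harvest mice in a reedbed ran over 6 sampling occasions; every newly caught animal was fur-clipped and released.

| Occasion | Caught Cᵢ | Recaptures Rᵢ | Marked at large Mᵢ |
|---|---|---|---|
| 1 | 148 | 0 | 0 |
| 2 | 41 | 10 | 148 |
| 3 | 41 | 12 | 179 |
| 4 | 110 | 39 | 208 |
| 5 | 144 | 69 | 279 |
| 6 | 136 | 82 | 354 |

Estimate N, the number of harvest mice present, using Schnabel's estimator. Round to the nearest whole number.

Σ MᵢCᵢ = 0·148 + 148·41 + 179·41 + 208·110 + 279·144 + 354·136 = 0 + 6068 + 7339 + 22880 + 40176 + 48144 = 124607
Σ Rᵢ = 0 + 10 + 12 + 39 + 69 + 82 = 212
N̂ = 124607 / 212 ≈ 587.8 → 588

N ≈ 588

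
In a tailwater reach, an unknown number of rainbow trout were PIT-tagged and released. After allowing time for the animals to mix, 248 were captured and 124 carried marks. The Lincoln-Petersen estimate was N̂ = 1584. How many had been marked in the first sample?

From N = M·C/R: M = N·R / C = 1584·124 / 248 = 196416 / 248 = 792.

M = 792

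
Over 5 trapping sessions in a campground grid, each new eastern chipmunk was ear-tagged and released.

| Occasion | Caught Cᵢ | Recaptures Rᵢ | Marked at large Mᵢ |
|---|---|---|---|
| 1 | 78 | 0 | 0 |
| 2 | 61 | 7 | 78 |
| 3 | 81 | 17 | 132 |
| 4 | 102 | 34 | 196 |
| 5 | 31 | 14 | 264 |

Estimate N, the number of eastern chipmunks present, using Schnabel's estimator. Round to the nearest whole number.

N ≈ 606

Σ MᵢCᵢ = 0·78 + 78·61 + 132·81 + 196·102 + 264·31 = 0 + 4758 + 10692 + 19992 + 8184 = 43626
Σ Rᵢ = 0 + 7 + 17 + 34 + 14 = 72
N̂ = 43626 / 72 ≈ 605.9 → 606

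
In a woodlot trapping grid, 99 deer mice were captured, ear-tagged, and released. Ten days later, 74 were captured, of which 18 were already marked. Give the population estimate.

N = 407

The marked fraction in the recapture sample should equal the marked fraction in the population: 18/74 = 99/N.
N = (99 × 74) / 18 = 7326 / 18 = 407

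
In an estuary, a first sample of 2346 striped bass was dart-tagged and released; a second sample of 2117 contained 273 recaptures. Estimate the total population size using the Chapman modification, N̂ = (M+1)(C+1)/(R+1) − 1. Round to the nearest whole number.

N ≈ 18,141

N̂ = (2346+1)(2117+1)/(273+1) − 1 = 2347·2118/274 − 1
= 4970946/274 − 1 ≈ 18142.1 − 1 ≈ 18141.1 → 18141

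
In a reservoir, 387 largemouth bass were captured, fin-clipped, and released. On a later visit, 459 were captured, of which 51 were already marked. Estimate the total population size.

If marked individuals mix randomly, R/C ≈ M/N, giving N ≈ M·C/R.
N = (387 × 459) / 51 = 177633 / 51 = 3483

N = 3483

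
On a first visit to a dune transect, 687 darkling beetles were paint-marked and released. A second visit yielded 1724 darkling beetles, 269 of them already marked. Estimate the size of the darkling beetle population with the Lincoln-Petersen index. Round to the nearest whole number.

N ≈ 4403

N = (687 × 1724) / 269 = 1184388 / 269 ≈ 4402.9 → 4403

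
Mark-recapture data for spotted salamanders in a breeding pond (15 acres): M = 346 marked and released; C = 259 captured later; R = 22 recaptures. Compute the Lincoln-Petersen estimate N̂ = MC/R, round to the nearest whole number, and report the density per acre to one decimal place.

density ≈ 271.5 spotted salamanders per acre

N̂ = 346·259/22 = 89614/22 ≈ 4073.4 → 4073
Density = N̂ / area = 4073 / 15 ≈ 271.53 → 271.5 per acre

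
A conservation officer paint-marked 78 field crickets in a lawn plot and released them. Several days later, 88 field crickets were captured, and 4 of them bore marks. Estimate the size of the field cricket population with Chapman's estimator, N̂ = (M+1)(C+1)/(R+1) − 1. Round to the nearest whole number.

N ≈ 1405

N̂ = (78+1)(88+1)/(4+1) − 1 = 79·89/5 − 1
= 7031/5 − 1 ≈ 1406.2 − 1 ≈ 1405.2 → 1405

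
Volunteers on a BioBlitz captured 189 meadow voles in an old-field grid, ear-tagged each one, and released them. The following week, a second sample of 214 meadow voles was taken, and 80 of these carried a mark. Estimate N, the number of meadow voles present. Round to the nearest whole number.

N ≈ 506

N = (189 × 214) / 80 = 40446 / 80 ≈ 505.6 → 506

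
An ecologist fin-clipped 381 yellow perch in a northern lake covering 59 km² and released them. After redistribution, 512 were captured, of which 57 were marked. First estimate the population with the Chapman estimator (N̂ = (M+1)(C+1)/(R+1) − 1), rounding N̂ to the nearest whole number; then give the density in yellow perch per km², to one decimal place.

density ≈ 57.3 yellow perch per km²

N̂ = 382·513/58 − 1 = 195966/58 − 1 ≈ 3377.7 → 3378
Density = N̂ / area = 3378 / 59 ≈ 57.25 → 57.3 per km²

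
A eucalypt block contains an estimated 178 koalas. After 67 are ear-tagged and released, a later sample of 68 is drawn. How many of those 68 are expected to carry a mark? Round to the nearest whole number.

The marked fraction of the population is 67/178, so in a sample of 68 expect C·(M/N) marked.
E[R] = 67 × 68 / 178 = 4556 / 178 ≈ 25.6 → 26

expected recaptures ≈ 26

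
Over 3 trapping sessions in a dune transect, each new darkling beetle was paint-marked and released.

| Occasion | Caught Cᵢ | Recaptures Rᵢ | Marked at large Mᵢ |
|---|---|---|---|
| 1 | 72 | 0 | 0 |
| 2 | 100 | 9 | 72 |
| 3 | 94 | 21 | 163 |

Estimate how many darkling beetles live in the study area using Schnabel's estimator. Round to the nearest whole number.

Σ MᵢCᵢ = 0·72 + 72·100 + 163·94 = 0 + 7200 + 15322 = 22522
Σ Rᵢ = 0 + 9 + 21 = 30
N̂ = 22522 / 30 ≈ 750.7 → 751

N ≈ 751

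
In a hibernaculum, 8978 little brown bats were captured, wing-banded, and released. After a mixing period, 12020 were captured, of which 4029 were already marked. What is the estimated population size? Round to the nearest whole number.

N ≈ 26,785

If marked individuals mix randomly, R/C ≈ M/N, giving N ≈ M·C/R.
N = (8978 × 12020) / 4029 = 107915560 / 4029 ≈ 26784.7 → 26785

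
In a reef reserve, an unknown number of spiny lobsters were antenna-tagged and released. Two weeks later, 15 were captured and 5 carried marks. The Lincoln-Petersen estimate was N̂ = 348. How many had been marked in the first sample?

From N = M·C/R: M = N·R / C = 348·5 / 15 = 1740 / 15 = 116.

M = 116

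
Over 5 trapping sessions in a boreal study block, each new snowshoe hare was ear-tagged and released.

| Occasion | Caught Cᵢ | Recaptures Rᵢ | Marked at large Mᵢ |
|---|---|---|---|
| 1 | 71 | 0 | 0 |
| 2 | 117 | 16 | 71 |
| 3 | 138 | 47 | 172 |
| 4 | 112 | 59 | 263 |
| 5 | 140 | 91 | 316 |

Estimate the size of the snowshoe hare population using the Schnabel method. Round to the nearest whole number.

Σ MᵢCᵢ = 0·71 + 71·117 + 172·138 + 263·112 + 316·140 = 0 + 8307 + 23736 + 29456 + 44240 = 105739
Σ Rᵢ = 0 + 16 + 47 + 59 + 91 = 213
N̂ = 105739 / 213 ≈ 496.4 → 496

N ≈ 496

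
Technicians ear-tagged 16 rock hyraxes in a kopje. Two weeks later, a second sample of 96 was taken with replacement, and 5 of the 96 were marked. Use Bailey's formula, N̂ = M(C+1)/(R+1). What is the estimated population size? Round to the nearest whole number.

N̂ = 16·(96+1)/(5+1) = 16·97/6 = 1552/6 ≈ 258.7 → 259

N ≈ 259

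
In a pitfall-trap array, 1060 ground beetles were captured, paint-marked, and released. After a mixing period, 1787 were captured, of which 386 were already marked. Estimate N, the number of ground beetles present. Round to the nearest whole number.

N ≈ 4907

Lincoln-Petersen assumes M/N = R/C, so N = M·C / R.
N = (1060 × 1787) / 386 = 1894220 / 386 ≈ 4907.3 → 4907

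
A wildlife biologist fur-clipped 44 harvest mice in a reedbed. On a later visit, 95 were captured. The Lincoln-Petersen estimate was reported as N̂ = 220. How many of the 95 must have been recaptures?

From N = M·C/R: R = M·C / N = 44·95 / 220 = 4180 / 220 = 19.

R = 19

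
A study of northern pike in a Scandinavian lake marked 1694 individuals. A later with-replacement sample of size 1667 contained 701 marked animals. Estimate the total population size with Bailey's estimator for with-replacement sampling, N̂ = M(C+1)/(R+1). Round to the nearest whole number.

N̂ = 1694·(1667+1)/(701+1) = 1694·1668/702 = 2825592/702 ≈ 4025.1 → 4025

N ≈ 4025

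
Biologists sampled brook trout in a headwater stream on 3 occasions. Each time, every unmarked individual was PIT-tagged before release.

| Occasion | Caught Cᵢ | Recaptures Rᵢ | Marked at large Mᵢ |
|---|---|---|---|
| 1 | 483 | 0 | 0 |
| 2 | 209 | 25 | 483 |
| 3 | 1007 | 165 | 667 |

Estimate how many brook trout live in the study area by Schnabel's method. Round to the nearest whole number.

Σ MᵢCᵢ = 0·483 + 483·209 + 667·1007 = 0 + 100947 + 671669 = 772616
Σ Rᵢ = 0 + 25 + 165 = 190
N̂ = 772616 / 190 ≈ 4066.4 → 4066

N ≈ 4066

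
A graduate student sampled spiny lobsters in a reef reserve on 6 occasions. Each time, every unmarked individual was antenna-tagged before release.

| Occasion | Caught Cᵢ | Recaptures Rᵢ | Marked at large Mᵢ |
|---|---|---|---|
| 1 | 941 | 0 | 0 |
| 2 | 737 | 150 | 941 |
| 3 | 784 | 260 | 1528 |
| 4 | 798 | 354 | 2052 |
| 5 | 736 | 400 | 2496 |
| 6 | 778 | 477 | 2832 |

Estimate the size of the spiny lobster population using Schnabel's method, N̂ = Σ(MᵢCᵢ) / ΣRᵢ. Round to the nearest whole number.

N ≈ 4613

Σ MᵢCᵢ = 0·941 + 941·737 + 1528·784 + 2052·798 + 2496·736 + 2832·778 = 0 + 693517 + 1197952 + 1637496 + 1837056 + 2203296 = 7569317
Σ Rᵢ = 0 + 150 + 260 + 354 + 400 + 477 = 1641
N̂ = 7569317 / 1641 ≈ 4612.6 → 4613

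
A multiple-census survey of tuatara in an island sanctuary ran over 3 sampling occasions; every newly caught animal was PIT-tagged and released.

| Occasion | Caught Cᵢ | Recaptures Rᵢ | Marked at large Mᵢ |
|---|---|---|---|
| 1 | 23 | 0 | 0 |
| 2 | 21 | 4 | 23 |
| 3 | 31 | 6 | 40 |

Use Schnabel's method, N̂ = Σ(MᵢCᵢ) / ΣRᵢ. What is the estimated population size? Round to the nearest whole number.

N ≈ 172

Σ MᵢCᵢ = 0·23 + 23·21 + 40·31 = 0 + 483 + 1240 = 1723
Σ Rᵢ = 0 + 4 + 6 = 10
N̂ = 1723 / 10 ≈ 172.3 → 172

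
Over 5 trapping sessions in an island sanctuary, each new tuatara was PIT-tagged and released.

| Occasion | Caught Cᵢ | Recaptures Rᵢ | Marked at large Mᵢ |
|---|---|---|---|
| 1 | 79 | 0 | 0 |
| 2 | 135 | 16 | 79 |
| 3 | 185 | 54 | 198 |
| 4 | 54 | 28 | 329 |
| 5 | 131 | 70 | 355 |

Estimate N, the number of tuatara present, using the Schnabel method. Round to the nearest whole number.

N ≈ 664

Σ MᵢCᵢ = 0·79 + 79·135 + 198·185 + 329·54 + 355·131 = 0 + 10665 + 36630 + 17766 + 46505 = 111566
Σ Rᵢ = 0 + 16 + 54 + 28 + 70 = 168
N̂ = 111566 / 168 ≈ 664.1 → 664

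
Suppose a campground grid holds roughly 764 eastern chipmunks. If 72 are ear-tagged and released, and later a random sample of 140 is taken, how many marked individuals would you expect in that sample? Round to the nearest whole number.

expected recaptures ≈ 13

Expected recaptures E[R] = M·C / N.
E[R] = 72 × 140 / 764 = 10080 / 764 ≈ 13.2 → 13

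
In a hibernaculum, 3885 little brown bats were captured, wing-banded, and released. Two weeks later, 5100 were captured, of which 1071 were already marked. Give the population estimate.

N = (3885 × 5100) / 1071 = 19813500 / 1071 = 18500

N = 18,500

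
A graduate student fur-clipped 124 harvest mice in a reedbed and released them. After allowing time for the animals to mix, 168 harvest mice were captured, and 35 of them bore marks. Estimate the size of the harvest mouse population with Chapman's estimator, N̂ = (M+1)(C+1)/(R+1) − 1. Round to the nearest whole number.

N ≈ 586

N̂ = (124+1)(168+1)/(35+1) − 1 = 125·169/36 − 1
= 21125/36 − 1 ≈ 586.8 − 1 ≈ 585.8 → 586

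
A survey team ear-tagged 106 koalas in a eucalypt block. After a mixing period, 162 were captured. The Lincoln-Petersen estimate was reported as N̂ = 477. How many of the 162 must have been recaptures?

From N = M·C/R: R = M·C / N = 106·162 / 477 = 17172 / 477 = 36.

R = 36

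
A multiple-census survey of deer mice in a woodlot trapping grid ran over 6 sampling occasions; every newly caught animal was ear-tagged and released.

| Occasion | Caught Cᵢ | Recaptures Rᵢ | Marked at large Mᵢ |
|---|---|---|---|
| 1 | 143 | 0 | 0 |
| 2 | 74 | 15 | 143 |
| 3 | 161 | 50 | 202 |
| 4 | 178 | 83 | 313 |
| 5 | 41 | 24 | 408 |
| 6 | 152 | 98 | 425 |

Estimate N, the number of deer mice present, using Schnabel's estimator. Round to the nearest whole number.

Σ MᵢCᵢ = 0·143 + 143·74 + 202·161 + 313·178 + 408·41 + 425·152 = 0 + 10582 + 32522 + 55714 + 16728 + 64600 = 180146
Σ Rᵢ = 0 + 15 + 50 + 83 + 24 + 98 = 270
N̂ = 180146 / 270 ≈ 667.2 → 667

N ≈ 667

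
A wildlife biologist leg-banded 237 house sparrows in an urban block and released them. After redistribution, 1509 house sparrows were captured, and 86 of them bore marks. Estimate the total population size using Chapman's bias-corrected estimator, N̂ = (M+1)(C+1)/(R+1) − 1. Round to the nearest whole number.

N ≈ 4130

N̂ = (237+1)(1509+1)/(86+1) − 1 = 238·1510/87 − 1
= 359380/87 − 1 ≈ 4130.8 − 1 ≈ 4129.8 → 4130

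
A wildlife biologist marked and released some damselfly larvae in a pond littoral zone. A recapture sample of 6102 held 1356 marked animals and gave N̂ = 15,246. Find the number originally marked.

M = 3388

From N = M·C/R: M = N·R / C = 15246·1356 / 6102 = 20673576 / 6102 = 3388.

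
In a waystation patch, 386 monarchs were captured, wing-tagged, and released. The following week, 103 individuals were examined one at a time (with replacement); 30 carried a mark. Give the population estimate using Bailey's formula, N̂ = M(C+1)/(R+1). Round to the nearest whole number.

N̂ = 386·(103+1)/(30+1) = 386·104/31 = 40144/31 ≈ 1295.0 → 1295

N ≈ 1295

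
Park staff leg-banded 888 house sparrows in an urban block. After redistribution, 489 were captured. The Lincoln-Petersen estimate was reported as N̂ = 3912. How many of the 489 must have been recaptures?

From N = M·C/R: R = M·C / N = 888·489 / 3912 = 434232 / 3912 = 111.

R = 111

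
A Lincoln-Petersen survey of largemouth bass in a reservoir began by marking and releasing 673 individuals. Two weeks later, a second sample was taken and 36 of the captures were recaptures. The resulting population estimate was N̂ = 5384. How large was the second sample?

From N = M·C/R: C = N·R / M = 5384·36 / 673 = 193824 / 673 = 288.

C = 288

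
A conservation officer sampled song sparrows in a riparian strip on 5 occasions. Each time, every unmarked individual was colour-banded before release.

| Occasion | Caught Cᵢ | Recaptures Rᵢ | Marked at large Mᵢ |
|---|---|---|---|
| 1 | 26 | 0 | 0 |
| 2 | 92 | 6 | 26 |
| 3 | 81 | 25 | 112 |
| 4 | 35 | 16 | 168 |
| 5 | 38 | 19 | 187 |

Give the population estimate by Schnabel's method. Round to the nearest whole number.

N ≈ 370

Σ MᵢCᵢ = 0·26 + 26·92 + 112·81 + 168·35 + 187·38 = 0 + 2392 + 9072 + 5880 + 7106 = 24450
Σ Rᵢ = 0 + 6 + 25 + 16 + 19 = 66
N̂ = 24450 / 66 ≈ 370.45 → 370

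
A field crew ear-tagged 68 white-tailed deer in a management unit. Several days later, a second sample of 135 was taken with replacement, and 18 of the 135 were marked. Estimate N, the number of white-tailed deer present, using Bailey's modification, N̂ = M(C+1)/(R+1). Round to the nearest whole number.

N ≈ 487

N̂ = 68·(135+1)/(18+1) = 68·136/19 = 9248/19 ≈ 486.7 → 487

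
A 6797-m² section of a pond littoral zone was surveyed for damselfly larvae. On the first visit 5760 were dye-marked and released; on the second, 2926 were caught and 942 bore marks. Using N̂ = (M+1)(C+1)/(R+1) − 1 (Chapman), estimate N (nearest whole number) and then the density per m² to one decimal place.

density ≈ 2.6 damselfly larvae per m²

N̂ = 5761·2927/943 − 1 = 16862447/943 − 1 ≈ 17880.7 → 17881
Density = N̂ / area = 17881 / 6797 ≈ 2.63 → 2.6 per m²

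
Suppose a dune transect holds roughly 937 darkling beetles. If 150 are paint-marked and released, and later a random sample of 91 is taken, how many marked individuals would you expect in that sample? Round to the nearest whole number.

expected recaptures ≈ 15

Expected recaptures E[R] = M·C / N.
E[R] = 150 × 91 / 937 = 13650 / 937 ≈ 14.6 → 15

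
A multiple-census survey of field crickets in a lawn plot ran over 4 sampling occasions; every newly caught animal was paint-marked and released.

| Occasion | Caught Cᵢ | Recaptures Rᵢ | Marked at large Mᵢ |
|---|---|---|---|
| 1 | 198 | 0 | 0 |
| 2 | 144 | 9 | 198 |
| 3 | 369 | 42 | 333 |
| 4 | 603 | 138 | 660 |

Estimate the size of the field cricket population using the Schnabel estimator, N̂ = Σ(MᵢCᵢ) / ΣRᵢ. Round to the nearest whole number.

Σ MᵢCᵢ = 0·198 + 198·144 + 333·369 + 660·603 = 0 + 28512 + 122877 + 397980 = 549369
Σ Rᵢ = 0 + 9 + 42 + 138 = 189
N̂ = 549369 / 189 ≈ 2906.7 → 2907

N ≈ 2907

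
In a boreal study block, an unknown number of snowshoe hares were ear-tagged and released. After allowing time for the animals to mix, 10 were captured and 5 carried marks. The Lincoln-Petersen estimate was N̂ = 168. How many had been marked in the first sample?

M = 84

From N = M·C/R: M = N·R / C = 168·5 / 10 = 840 / 10 = 84.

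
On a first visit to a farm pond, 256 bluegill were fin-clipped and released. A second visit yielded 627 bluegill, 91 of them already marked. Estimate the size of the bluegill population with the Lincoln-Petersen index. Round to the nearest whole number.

The marked fraction in the recapture sample should equal the marked fraction in the population: 91/627 = 256/N.
N = (256 × 627) / 91 = 160512 / 91 ≈ 1763.9 → 1764

N ≈ 1764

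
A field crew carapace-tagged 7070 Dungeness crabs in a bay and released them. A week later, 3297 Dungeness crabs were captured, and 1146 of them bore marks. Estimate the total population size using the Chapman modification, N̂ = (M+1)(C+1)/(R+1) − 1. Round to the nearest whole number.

N ≈ 20,330

N̂ = (7070+1)(3297+1)/(1146+1) − 1 = 7071·3298/1147 − 1
= 23320158/1147 − 1 ≈ 20331.4 − 1 ≈ 20330.4 → 20330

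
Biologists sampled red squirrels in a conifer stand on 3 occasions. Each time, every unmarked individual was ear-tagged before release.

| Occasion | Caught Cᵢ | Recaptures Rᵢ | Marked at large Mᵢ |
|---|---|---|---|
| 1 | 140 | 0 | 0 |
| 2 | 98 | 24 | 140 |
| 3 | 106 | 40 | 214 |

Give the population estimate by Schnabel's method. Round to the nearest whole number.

N ≈ 569

Σ MᵢCᵢ = 0·140 + 140·98 + 214·106 = 0 + 13720 + 22684 = 36404
Σ Rᵢ = 0 + 24 + 40 = 64
N̂ = 36404 / 64 ≈ 568.8 → 569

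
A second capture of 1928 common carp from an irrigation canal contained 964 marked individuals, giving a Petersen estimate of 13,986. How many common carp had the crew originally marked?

From N = M·C/R: M = N·R / C = 13986·964 / 1928 = 13482504 / 1928 = 6993.

M = 6993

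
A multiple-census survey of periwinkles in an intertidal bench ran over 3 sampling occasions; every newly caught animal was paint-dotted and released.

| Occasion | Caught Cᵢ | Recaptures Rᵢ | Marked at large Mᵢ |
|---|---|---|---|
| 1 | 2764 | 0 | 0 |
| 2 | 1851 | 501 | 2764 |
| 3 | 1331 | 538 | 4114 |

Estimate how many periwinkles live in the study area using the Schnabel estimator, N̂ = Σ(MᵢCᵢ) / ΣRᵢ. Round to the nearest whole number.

N ≈ 10,194

Σ MᵢCᵢ = 0·2764 + 2764·1851 + 4114·1331 = 0 + 5116164 + 5475734 = 10591898
Σ Rᵢ = 0 + 501 + 538 = 1039
N̂ = 10591898 / 1039 ≈ 10194.3 → 10194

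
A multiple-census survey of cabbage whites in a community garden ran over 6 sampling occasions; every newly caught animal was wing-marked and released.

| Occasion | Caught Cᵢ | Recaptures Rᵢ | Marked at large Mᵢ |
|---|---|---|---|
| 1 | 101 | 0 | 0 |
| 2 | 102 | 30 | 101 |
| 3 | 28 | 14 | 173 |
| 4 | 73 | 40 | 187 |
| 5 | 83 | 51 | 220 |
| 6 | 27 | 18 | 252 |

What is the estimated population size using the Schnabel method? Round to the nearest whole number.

Σ MᵢCᵢ = 0·101 + 101·102 + 173·28 + 187·73 + 220·83 + 252·27 = 0 + 10302 + 4844 + 13651 + 18260 + 6804 = 53861
Σ Rᵢ = 0 + 30 + 14 + 40 + 51 + 18 = 153
N̂ = 53861 / 153 ≈ 352.0 → 352

N ≈ 352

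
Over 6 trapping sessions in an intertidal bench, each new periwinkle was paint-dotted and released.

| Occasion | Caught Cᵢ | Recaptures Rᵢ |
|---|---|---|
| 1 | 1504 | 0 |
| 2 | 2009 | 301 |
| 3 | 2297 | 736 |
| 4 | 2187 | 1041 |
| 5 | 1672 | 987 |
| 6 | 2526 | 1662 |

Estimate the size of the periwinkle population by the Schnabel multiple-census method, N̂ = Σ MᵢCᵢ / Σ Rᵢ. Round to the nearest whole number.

Marked at large before each occasion: Mᵢ = Σⱼ<ᵢ (Cⱼ − Rⱼ) → M1=0, M2=1504, M3=3212, M4=4773, M5=5919, M6=6604
Σ MᵢCᵢ = 0·1504 + 1504·2009 + 3212·2297 + 4773·2187 + 5919·1672 + 6604·2526 = 0 + 3021536 + 7377964 + 10438551 + 9896568 + 16681704 = 47416323
Σ Rᵢ = 0 + 301 + 736 + 1041 + 987 + 1662 = 4727
N̂ = 47416323 / 4727 ≈ 10031.0 → 10031

N ≈ 10,031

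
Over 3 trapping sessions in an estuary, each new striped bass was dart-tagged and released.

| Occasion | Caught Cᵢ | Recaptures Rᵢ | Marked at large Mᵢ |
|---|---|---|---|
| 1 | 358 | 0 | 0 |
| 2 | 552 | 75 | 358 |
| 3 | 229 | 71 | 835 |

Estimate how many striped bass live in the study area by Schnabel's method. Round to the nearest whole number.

Σ MᵢCᵢ = 0·358 + 358·552 + 835·229 = 0 + 197616 + 191215 = 388831
Σ Rᵢ = 0 + 75 + 71 = 146
N̂ = 388831 / 146 ≈ 2663.2 → 2663

N ≈ 2663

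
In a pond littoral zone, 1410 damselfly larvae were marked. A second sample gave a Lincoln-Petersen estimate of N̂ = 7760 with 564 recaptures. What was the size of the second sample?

C = 3104

From N = M·C/R: C = N·R / M = 7760·564 / 1410 = 4376640 / 1410 = 3104.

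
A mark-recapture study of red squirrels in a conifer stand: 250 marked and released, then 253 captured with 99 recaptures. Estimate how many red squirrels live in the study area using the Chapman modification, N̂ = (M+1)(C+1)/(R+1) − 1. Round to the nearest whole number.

N̂ = (250+1)(253+1)/(99+1) − 1 = 251·254/100 − 1
= 63754/100 − 1 ≈ 637.5 − 1 ≈ 636.5 → 637

N ≈ 637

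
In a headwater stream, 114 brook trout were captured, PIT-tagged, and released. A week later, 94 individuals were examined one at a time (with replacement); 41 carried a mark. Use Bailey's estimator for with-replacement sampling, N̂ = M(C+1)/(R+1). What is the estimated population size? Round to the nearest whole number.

N̂ = 114·(94+1)/(41+1) = 114·95/42 = 10830/42 ≈ 257.9 → 258

N ≈ 258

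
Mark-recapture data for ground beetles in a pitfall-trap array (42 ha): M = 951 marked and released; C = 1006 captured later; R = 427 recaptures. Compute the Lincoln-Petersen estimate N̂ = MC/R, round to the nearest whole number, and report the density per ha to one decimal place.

N̂ = 951·1006/427 = 956706/427 ≈ 2240.5 → 2241
Density = N̂ / area = 2241 / 42 ≈ 53.36 → 53.4 per ha

density ≈ 53.4 ground beetles per ha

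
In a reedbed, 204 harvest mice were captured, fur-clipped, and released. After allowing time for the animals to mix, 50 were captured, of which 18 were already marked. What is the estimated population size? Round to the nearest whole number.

N ≈ 567

N = (204 × 50) / 18 = 10200 / 18 ≈ 566.7 → 567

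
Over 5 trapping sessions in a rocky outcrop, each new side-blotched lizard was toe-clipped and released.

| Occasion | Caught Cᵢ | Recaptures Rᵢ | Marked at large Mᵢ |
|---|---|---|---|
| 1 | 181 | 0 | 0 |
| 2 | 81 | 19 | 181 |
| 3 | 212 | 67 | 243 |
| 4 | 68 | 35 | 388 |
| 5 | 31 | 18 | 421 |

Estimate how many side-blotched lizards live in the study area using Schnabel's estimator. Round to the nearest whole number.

N ≈ 760

Σ MᵢCᵢ = 0·181 + 181·81 + 243·212 + 388·68 + 421·31 = 0 + 14661 + 51516 + 26384 + 13051 = 105612
Σ Rᵢ = 0 + 19 + 67 + 35 + 18 = 139
N̂ = 105612 / 139 ≈ 759.8 → 760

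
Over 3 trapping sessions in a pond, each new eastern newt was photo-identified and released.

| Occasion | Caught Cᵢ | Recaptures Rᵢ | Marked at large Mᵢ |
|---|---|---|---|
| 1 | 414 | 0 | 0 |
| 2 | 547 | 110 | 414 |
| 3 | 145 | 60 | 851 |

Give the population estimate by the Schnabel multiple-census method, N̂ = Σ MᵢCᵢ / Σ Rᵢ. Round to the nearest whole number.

N ≈ 2058

Σ MᵢCᵢ = 0·414 + 414·547 + 851·145 = 0 + 226458 + 123395 = 349853
Σ Rᵢ = 0 + 110 + 60 = 170
N̂ = 349853 / 170 ≈ 2058.0 → 2058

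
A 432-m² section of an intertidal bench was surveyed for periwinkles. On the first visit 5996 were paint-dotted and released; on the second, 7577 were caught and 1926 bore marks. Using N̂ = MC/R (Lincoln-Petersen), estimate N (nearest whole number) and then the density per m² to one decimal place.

N̂ = 5996·7577/1926 = 45431692/1926 ≈ 23588.6 → 23589
Density = N̂ / area = 23589 / 432 ≈ 54.60 → 54.6 per m²

density ≈ 54.6 periwinkles per m²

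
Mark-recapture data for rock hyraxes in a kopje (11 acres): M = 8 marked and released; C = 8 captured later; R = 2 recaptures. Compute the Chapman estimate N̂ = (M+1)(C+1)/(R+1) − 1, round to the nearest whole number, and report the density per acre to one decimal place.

density ≈ 2.4 rock hyraxes per acre

N̂ = 9·9/3 − 1 = 81/3 − 1 = 26
Density = N̂ / area = 26 / 11 ≈ 2.36 → 2.4 per acre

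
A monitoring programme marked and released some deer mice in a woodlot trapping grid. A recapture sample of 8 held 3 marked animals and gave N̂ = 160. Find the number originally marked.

M = 60

From N = M·C/R: M = N·R / C = 160·3 / 8 = 480 / 8 = 60.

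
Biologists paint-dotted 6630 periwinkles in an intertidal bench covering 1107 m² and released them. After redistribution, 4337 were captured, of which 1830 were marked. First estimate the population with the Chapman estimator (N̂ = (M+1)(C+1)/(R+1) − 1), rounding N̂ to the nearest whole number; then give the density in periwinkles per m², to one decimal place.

density ≈ 14.2 periwinkles per m²

N̂ = 6631·4338/1831 − 1 = 28765278/1831 − 1 ≈ 15709.1 → 15709
Density = N̂ / area = 15709 / 1107 ≈ 14.19 → 14.2 per m²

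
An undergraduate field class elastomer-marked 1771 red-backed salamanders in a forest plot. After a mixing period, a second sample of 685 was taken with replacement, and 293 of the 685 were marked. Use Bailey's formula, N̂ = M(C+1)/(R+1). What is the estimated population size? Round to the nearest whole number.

N ≈ 4132

N̂ = 1771·(685+1)/(293+1) = 1771·686/294 = 1214906/294 ≈ 4132.3 → 4132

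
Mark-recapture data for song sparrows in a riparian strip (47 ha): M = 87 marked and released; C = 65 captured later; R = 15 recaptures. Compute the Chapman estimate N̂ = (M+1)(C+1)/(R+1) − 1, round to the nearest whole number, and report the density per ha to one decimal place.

density ≈ 7.7 song sparrows per ha

N̂ = 88·66/16 − 1 = 5808/16 − 1 = 362
Density = N̂ / area = 362 / 47 ≈ 7.70 → 7.7 per ha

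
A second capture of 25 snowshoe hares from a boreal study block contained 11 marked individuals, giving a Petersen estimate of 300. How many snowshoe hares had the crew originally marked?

M = 132

From N = M·C/R: M = N·R / C = 300·11 / 25 = 3300 / 25 = 132.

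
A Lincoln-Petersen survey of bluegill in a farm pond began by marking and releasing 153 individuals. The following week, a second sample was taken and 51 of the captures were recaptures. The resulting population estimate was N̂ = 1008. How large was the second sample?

C = 336

From N = M·C/R: C = N·R / M = 1008·51 / 153 = 51408 / 153 = 336.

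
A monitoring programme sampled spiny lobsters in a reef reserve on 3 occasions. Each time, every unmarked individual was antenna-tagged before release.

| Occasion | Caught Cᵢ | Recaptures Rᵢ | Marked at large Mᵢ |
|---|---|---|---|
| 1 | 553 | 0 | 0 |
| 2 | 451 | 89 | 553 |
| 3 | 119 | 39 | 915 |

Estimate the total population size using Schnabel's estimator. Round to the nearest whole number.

N ≈ 2799

Σ MᵢCᵢ = 0·553 + 553·451 + 915·119 = 0 + 249403 + 108885 = 358288
Σ Rᵢ = 0 + 89 + 39 = 128
N̂ = 358288 / 128 ≈ 2799.1 → 2799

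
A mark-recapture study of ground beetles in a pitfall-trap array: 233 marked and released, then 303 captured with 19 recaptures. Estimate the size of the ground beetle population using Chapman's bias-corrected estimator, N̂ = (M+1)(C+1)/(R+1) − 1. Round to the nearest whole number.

N̂ = (233+1)(303+1)/(19+1) − 1 = 234·304/20 − 1
= 71136/20 − 1 ≈ 3556.8 − 1 ≈ 3555.8 → 3556

N ≈ 3556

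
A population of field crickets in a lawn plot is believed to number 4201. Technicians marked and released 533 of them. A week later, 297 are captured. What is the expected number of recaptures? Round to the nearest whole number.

expected recaptures ≈ 38

The marked fraction of the population is 533/4201, so in a sample of 297 expect C·(M/N) marked.
E[R] = 533 × 297 / 4201 = 158301 / 4201 ≈ 37.7 → 38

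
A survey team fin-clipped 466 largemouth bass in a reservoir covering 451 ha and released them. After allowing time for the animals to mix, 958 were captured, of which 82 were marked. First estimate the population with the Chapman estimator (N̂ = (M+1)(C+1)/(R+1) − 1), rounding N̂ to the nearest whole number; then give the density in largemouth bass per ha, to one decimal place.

density ≈ 12.0 largemouth bass per ha

N̂ = 467·959/83 − 1 = 447853/83 − 1 ≈ 5394.8 → 5395
Density = N̂ / area = 5395 / 451 ≈ 11.96 → 12.0 per ha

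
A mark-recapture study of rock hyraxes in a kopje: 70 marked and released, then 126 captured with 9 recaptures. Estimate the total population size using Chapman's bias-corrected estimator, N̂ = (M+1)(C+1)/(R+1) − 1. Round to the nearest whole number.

N ≈ 901

N̂ = (70+1)(126+1)/(9+1) − 1 = 71·127/10 − 1
= 9017/10 − 1 ≈ 901.7 − 1 ≈ 900.7 → 901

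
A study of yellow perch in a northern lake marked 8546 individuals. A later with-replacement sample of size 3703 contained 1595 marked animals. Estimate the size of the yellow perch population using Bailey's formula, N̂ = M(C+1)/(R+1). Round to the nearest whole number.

N ≈ 19,834

N̂ = 8546·(3703+1)/(1595+1) = 8546·3704/1596 = 31654384/1596 ≈ 19833.6 → 19834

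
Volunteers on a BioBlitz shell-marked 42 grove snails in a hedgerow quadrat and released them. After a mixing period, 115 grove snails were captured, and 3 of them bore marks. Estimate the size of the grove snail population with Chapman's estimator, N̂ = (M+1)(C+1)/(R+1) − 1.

N̂ = (42+1)(115+1)/(3+1) − 1 = 43·116/4 − 1
= 4988/4 − 1 = 1247 − 1 = 1246

N = 1246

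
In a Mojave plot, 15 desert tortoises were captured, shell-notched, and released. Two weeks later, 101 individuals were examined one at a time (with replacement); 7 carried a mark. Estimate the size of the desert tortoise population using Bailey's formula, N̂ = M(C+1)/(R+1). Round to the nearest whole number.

N̂ = 15·(101+1)/(7+1) = 15·102/8 = 1530/8 ≈ 191.2 → 191

N ≈ 191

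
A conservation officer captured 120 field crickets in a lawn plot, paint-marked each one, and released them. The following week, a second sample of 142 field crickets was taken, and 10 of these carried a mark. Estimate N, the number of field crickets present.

N = (120 × 142) / 10 = 17040 / 10 = 1704

N = 1704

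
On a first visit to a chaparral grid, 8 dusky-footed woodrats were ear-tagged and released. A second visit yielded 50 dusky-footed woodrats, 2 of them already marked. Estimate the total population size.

If marked individuals mix randomly, R/C ≈ M/N, giving N ≈ M·C/R.
N = (8 × 50) / 2 = 400 / 2 = 200

N = 200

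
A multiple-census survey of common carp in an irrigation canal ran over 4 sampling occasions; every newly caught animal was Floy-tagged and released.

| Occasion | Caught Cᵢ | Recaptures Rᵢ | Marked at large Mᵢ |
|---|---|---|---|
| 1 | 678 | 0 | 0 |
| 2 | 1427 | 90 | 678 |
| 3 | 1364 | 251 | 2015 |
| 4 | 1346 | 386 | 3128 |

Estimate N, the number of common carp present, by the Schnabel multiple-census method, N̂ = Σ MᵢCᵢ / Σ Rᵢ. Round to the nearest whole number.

Σ MᵢCᵢ = 0·678 + 678·1427 + 2015·1364 + 3128·1346 = 0 + 967506 + 2748460 + 4210288 = 7926254
Σ Rᵢ = 0 + 90 + 251 + 386 = 727
N̂ = 7926254 / 727 ≈ 10902.7 → 10903

N ≈ 10,903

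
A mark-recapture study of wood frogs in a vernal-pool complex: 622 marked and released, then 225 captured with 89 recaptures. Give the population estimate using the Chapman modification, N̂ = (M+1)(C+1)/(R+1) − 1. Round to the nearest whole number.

N̂ = (622+1)(225+1)/(89+1) − 1 = 623·226/90 − 1
= 140798/90 − 1 ≈ 1564.4 − 1 ≈ 1563.4 → 1563

N ≈ 1563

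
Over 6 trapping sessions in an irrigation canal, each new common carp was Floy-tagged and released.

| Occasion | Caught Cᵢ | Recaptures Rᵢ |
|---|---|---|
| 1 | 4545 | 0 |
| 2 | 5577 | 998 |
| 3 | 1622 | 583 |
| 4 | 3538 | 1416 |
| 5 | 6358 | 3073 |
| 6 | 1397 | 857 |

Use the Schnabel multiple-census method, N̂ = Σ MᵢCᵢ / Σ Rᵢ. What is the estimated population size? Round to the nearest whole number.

Marked at large before each occasion: Mᵢ = Σⱼ<ᵢ (Cⱼ − Rⱼ) → M1=0, M2=4545, M3=9124, M4=10163, M5=12285, M6=15570
Σ MᵢCᵢ = 0·4545 + 4545·5577 + 9124·1622 + 10163·3538 + 12285·6358 + 15570·1397 = 0 + 25347465 + 14799128 + 35956694 + 78108030 + 21751290 = 175962607
Σ Rᵢ = 0 + 998 + 583 + 1416 + 3073 + 857 = 6927
N̂ = 175962607 / 6927 ≈ 25402.4 → 25402

N ≈ 25,402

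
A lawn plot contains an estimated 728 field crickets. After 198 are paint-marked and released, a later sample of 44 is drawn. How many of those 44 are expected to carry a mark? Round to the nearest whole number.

The marked fraction of the population is 198/728, so in a sample of 44 expect C·(M/N) marked.
E[R] = 198 × 44 / 728 = 8712 / 728 ≈ 12.0 → 12

expected recaptures ≈ 12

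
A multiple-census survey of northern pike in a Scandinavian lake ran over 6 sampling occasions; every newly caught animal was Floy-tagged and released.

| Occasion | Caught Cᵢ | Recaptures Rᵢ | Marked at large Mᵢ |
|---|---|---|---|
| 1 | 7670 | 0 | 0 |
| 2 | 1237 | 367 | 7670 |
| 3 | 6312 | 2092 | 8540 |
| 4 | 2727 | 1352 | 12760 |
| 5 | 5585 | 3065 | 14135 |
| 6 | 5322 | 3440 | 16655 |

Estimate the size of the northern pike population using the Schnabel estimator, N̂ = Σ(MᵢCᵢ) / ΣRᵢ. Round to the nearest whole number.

Σ MᵢCᵢ = 0·7670 + 7670·1237 + 8540·6312 + 12760·2727 + 14135·5585 + 16655·5322 = 0 + 9487790 + 53904480 + 34796520 + 78943975 + 88637910 = 265770675
Σ Rᵢ = 0 + 367 + 2092 + 1352 + 3065 + 3440 = 10316
N̂ = 265770675 / 10316 ≈ 25763.0 → 25763

N ≈ 25,763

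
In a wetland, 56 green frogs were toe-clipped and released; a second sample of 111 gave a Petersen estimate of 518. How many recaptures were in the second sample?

R = 12

From N = M·C/R: R = M·C / N = 56·111 / 518 = 6216 / 518 = 12.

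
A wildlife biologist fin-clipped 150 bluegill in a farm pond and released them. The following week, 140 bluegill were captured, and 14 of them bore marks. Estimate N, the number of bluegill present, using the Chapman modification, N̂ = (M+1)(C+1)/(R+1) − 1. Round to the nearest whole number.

N ≈ 1418

N̂ = (150+1)(140+1)/(14+1) − 1 = 151·141/15 − 1
= 21291/15 − 1 ≈ 1419.4 − 1 ≈ 1418.4 → 1418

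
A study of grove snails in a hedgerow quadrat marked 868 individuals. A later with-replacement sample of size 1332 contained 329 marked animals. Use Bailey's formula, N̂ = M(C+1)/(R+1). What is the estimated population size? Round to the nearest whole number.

N̂ = 868·(1332+1)/(329+1) = 868·1333/330 = 1157044/330 ≈ 3506.2 → 3506

N ≈ 3506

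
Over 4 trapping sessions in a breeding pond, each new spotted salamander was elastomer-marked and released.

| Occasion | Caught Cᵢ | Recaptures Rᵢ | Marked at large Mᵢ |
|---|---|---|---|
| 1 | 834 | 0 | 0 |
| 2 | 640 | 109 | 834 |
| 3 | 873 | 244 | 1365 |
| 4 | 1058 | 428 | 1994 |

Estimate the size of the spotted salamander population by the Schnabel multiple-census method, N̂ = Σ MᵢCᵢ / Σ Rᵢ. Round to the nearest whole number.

Σ MᵢCᵢ = 0·834 + 834·640 + 1365·873 + 1994·1058 = 0 + 533760 + 1191645 + 2109652 = 3835057
Σ Rᵢ = 0 + 109 + 244 + 428 = 781
N̂ = 3835057 / 781 ≈ 4910.4 → 4910

N ≈ 4910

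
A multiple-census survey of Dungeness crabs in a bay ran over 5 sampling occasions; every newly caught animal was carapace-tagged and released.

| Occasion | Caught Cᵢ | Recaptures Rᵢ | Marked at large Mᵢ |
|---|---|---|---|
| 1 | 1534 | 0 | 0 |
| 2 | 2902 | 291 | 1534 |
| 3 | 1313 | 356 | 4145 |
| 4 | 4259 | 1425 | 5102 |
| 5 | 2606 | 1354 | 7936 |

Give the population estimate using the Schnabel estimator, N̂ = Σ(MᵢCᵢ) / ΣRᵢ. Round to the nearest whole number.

Σ MᵢCᵢ = 0·1534 + 1534·2902 + 4145·1313 + 5102·4259 + 7936·2606 = 0 + 4451668 + 5442385 + 21729418 + 20681216 = 52304687
Σ Rᵢ = 0 + 291 + 356 + 1425 + 1354 = 3426
N̂ = 52304687 / 3426 ≈ 15267.0 → 15267

N ≈ 15,267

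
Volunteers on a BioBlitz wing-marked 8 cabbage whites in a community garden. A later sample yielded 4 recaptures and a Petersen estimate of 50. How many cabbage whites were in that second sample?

C = 25

From N = M·C/R: C = N·R / M = 50·4 / 8 = 200 / 8 = 25.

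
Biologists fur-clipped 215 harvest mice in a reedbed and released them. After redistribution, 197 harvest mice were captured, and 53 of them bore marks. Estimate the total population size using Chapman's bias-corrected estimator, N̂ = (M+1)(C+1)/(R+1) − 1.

N̂ = (215+1)(197+1)/(53+1) − 1 = 216·198/54 − 1
= 42768/54 − 1 = 792 − 1 = 791

N = 791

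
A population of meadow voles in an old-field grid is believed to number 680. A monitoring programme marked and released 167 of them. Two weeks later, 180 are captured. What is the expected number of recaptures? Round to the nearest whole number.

The marked fraction of the population is 167/680, so in a sample of 180 expect C·(M/N) marked.
E[R] = 167 × 180 / 680 = 30060 / 680 ≈ 44.2 → 44

expected recaptures ≈ 44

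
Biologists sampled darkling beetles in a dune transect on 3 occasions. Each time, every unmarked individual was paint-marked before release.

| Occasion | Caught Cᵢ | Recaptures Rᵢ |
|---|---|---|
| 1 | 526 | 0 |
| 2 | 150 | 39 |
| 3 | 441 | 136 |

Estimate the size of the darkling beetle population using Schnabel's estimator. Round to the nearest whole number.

Marked at large before each occasion: Mᵢ = Σⱼ<ᵢ (Cⱼ − Rⱼ) → M1=0, M2=526, M3=637
Σ MᵢCᵢ = 0·526 + 526·150 + 637·441 = 0 + 78900 + 280917 = 359817
Σ Rᵢ = 0 + 39 + 136 = 175
N̂ = 359817 / 175 ≈ 2056.1 → 2056

N ≈ 2056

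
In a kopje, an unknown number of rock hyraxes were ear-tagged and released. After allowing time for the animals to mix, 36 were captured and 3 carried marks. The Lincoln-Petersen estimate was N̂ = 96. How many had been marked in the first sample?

M = 8

From N = M·C/R: M = N·R / C = 96·3 / 36 = 288 / 36 = 8.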